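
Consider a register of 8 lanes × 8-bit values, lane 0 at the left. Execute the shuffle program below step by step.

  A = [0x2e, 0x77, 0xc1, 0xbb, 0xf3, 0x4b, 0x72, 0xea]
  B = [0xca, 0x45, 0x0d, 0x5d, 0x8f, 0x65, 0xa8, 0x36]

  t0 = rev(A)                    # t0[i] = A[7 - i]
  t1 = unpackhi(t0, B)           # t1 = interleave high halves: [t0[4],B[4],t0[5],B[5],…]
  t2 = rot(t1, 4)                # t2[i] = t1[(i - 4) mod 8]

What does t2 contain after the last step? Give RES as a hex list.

RES = [0x77, 0xa8, 0x2e, 0x36, 0xbb, 0x8f, 0xc1, 0x65]

t0 = [0xea, 0x72, 0x4b, 0xf3, 0xbb, 0xc1, 0x77, 0x2e]
t1 = [0xbb, 0x8f, 0xc1, 0x65, 0x77, 0xa8, 0x2e, 0x36]
t2 = [0x77, 0xa8, 0x2e, 0x36, 0xbb, 0x8f, 0xc1, 0x65]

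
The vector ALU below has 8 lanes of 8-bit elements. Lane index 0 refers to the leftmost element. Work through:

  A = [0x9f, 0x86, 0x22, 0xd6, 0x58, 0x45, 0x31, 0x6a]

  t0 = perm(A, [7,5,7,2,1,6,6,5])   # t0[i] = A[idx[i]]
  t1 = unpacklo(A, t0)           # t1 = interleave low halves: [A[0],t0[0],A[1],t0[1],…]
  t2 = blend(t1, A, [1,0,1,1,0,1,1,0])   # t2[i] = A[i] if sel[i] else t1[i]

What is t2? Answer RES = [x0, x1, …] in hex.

  t0: 6a 45 6a 22 86 31 31 45
  t1: 9f 6a 86 45 22 6a d6 22
  t2: 9f 6a 22 d6 22 45 31 22

RES = [0x9f, 0x6a, 0x22, 0xd6, 0x22, 0x45, 0x31, 0x22]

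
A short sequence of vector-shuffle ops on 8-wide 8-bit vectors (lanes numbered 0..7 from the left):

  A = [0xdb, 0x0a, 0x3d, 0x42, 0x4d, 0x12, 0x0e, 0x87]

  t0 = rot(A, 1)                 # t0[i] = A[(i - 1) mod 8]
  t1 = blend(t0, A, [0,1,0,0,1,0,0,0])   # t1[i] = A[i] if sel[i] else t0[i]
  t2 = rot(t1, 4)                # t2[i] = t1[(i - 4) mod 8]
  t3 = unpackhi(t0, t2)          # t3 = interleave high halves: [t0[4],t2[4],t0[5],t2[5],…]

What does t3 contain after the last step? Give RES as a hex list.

  t0: 87 db 0a 3d 42 4d 12 0e
  t1: 87 0a 0a 3d 4d 4d 12 0e
  t2: 4d 4d 12 0e 87 0a 0a 3d
  t3: 42 87 4d 0a 12 0a 0e 3d

RES = [0x42, 0x87, 0x4d, 0x0a, 0x12, 0x0a, 0x0e, 0x3d]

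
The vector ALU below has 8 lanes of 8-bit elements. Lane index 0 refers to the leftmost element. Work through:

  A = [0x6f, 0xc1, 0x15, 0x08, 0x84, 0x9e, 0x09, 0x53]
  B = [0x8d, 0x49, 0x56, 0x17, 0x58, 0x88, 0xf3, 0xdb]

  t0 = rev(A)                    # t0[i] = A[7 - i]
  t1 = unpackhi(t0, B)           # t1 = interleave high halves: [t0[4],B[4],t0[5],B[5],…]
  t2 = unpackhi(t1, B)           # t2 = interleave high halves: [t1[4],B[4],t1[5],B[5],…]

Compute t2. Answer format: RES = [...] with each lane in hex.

→ t0 |53|09|9e|84|08|15|c1|6f|
→ t1 |08|58|15|88|c1|f3|6f|db|
→ t2 |c1|58|f3|88|6f|f3|db|db|

RES = [0xc1, 0x58, 0xf3, 0x88, 0x6f, 0xf3, 0xdb, 0xdb]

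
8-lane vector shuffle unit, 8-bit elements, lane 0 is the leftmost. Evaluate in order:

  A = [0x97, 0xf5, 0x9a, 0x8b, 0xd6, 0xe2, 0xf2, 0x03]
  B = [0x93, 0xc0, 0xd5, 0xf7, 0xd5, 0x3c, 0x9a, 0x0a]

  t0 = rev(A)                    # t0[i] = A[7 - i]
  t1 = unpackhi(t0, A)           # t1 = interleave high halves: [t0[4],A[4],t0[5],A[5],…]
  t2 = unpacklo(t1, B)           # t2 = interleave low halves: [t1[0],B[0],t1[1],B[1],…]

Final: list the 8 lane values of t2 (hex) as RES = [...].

RES = [0x8b, 0x93, 0xd6, 0xc0, 0x9a, 0xd5, 0xe2, 0xf7]

  t0: 03 f2 e2 d6 8b 9a f5 97
  t1: 8b d6 9a e2 f5 f2 97 03
  t2: 8b 93 d6 c0 9a d5 e2 f7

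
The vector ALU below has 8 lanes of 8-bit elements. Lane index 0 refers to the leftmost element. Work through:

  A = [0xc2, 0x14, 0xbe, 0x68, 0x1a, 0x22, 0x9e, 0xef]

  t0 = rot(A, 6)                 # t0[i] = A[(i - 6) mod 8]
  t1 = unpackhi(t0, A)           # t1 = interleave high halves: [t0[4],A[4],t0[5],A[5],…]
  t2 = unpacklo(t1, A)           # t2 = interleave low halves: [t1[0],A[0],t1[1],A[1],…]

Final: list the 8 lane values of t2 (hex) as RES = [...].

RES = [ 0x9e  0xc2  0x1a  0x14  0xef  0xbe  0x22  0x68 ]

  t0: be 68 1a 22 9e ef c2 14
  t1: 9e 1a ef 22 c2 9e 14 ef
  t2: 9e c2 1a 14 ef be 22 68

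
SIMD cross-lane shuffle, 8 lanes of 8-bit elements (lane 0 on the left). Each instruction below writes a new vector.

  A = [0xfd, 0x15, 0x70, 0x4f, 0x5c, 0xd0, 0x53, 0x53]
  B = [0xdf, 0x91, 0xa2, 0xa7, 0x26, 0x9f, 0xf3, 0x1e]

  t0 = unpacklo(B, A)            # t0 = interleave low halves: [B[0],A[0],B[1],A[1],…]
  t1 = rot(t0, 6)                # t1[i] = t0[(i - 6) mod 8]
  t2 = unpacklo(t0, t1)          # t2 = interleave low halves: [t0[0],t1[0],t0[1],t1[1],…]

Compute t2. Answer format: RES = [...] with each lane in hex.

→ t0 |df|fd|91|15|a2|70|a7|4f|
→ t1 |91|15|a2|70|a7|4f|df|fd|
→ t2 |df|91|fd|15|91|a2|15|70|

RES = [ 0xdf  0x91  0xfd  0x15  0x91  0xa2  0x15  0x70 ]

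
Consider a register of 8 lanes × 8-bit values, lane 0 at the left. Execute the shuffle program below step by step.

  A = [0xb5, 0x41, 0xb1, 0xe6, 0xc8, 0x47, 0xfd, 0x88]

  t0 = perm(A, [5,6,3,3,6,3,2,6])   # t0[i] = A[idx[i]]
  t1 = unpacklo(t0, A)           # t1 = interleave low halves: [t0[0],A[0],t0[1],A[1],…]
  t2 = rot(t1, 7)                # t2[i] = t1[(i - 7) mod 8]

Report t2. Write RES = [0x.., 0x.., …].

RES = [0xb5, 0xfd, 0x41, 0xe6, 0xb1, 0xe6, 0xe6, 0x47]

→ t0 |47|fd|e6|e6|fd|e6|b1|fd|
→ t1 |47|b5|fd|41|e6|b1|e6|e6|
→ t2 |b5|fd|41|e6|b1|e6|e6|47|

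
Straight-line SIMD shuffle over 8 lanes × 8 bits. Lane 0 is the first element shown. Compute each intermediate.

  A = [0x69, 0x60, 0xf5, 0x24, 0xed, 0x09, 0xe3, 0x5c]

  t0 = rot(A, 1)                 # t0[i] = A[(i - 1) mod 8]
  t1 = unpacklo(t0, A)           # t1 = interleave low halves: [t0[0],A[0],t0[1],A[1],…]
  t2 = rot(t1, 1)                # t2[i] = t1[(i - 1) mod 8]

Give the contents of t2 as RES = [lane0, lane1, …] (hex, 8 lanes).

RES = [0x24, 0x5c, 0x69, 0x69, 0x60, 0x60, 0xf5, 0xf5]

  t0: 5c 69 60 f5 24 ed 09 e3
  t1: 5c 69 69 60 60 f5 f5 24
  t2: 24 5c 69 69 60 60 f5 f5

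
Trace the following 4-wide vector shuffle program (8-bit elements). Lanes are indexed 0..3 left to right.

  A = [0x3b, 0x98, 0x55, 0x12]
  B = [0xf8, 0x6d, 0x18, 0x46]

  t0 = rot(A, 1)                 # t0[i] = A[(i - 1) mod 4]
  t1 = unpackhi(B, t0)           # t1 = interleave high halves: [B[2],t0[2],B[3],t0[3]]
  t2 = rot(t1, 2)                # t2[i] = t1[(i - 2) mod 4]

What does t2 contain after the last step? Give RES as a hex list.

  t0: 12 3b 98 55
  t1: 18 98 46 55
  t2: 46 55 18 98

RES = [0x46, 0x55, 0x18, 0x98]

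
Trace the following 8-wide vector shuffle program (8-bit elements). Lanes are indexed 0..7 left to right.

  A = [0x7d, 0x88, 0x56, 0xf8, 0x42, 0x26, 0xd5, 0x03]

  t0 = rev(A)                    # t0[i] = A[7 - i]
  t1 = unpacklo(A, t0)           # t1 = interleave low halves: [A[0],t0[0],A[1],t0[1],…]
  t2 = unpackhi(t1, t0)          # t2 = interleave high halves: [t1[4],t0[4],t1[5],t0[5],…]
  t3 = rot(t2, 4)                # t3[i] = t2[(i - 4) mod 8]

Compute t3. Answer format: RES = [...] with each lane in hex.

RES = [ 0xf8  0x88  0x42  0x7d  0x56  0xf8  0x26  0x56 ]

→ t0 |03|d5|26|42|f8|56|88|7d|
→ t1 |7d|03|88|d5|56|26|f8|42|
→ t2 |56|f8|26|56|f8|88|42|7d|
→ t3 |f8|88|42|7d|56|f8|26|56|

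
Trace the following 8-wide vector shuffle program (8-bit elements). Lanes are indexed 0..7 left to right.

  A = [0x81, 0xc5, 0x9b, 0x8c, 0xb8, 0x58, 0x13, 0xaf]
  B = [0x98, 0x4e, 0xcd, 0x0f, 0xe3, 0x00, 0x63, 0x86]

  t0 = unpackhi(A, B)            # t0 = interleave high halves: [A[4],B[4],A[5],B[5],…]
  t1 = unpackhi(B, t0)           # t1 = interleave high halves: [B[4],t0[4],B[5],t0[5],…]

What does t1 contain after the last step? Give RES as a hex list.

RES = [0xe3, 0x13, 0x00, 0x63, 0x63, 0xaf, 0x86, 0x86]

  t0: b8 e3 58 00 13 63 af 86
  t1: e3 13 00 63 63 af 86 86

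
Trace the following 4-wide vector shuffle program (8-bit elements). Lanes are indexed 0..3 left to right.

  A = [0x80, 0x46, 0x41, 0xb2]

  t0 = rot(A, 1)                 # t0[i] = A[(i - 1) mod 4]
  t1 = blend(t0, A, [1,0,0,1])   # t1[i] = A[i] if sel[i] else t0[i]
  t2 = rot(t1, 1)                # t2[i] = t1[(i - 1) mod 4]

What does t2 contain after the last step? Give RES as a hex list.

→ t0 |b2|80|46|41|
→ t1 |80|80|46|b2|
→ t2 |b2|80|80|46|

RES = [0xb2, 0x80, 0x80, 0x46]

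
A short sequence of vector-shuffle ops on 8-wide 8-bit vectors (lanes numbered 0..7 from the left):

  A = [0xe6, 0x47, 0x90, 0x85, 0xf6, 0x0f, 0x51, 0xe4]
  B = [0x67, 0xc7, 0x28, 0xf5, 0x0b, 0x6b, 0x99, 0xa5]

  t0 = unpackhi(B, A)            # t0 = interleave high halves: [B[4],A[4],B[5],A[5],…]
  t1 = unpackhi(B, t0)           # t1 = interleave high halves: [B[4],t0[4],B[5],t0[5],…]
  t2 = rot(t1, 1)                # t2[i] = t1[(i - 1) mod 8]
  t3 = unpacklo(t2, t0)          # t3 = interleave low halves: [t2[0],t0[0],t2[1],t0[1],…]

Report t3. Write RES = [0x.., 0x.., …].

RES = [0xe4, 0x0b, 0x0b, 0xf6, 0x99, 0x6b, 0x6b, 0x0f]

→ t0 |0b|f6|6b|0f|99|51|a5|e4|
→ t1 |0b|99|6b|51|99|a5|a5|e4|
→ t2 |e4|0b|99|6b|51|99|a5|a5|
→ t3 |e4|0b|0b|f6|99|6b|6b|0f|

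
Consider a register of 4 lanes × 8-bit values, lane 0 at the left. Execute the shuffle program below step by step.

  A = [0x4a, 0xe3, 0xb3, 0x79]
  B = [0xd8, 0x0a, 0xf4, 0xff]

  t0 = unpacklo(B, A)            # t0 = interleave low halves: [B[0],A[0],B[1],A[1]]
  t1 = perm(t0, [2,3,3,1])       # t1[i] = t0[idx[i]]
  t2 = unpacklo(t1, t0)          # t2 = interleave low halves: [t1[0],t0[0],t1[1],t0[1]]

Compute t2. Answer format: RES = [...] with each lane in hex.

RES = [0x0a, 0xd8, 0xe3, 0x4a]

→ t0 |d8|4a|0a|e3|
→ t1 |0a|e3|e3|4a|
→ t2 |0a|d8|e3|4a|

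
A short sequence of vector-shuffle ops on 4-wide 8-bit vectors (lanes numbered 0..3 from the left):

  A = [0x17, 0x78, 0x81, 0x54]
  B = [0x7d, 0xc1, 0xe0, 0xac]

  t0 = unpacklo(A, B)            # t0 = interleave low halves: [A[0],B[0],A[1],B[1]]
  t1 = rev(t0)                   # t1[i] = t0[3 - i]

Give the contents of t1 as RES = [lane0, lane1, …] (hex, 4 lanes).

RES = [0xc1, 0x78, 0x7d, 0x17]

→ t0 |17|7d|78|c1|
→ t1 |c1|78|7d|17|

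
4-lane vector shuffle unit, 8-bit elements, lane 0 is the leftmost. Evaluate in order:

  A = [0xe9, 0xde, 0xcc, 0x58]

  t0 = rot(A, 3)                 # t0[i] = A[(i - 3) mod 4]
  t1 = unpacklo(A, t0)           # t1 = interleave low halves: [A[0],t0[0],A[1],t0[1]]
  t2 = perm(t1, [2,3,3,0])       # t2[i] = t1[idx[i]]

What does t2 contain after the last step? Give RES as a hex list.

RES = [0xde, 0xcc, 0xcc, 0xe9]

  t0: de cc 58 e9
  t1: e9 de de cc
  t2: de cc cc e9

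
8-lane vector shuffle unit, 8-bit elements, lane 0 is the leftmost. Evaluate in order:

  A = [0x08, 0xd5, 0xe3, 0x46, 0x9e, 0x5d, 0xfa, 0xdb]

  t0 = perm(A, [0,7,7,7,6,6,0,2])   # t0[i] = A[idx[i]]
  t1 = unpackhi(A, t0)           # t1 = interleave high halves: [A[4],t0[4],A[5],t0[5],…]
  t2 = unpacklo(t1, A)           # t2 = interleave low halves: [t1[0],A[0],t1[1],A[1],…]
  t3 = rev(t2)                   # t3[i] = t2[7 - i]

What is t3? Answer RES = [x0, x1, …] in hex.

RES = [0x46, 0xfa, 0xe3, 0x5d, 0xd5, 0xfa, 0x08, 0x9e]

→ t0 |08|db|db|db|fa|fa|08|e3|
→ t1 |9e|fa|5d|fa|fa|08|db|e3|
→ t2 |9e|08|fa|d5|5d|e3|fa|46|
→ t3 |46|fa|e3|5d|d5|fa|08|9e|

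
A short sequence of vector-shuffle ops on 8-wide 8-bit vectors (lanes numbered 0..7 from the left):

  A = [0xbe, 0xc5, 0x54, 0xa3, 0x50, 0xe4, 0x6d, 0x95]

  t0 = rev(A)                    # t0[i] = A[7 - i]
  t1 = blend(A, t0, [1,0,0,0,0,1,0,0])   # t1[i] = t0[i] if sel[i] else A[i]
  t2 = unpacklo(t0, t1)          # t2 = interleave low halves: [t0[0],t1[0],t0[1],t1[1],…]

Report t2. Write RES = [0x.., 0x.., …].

RES = [ 0x95  0x95  0x6d  0xc5  0xe4  0x54  0x50  0xa3 ]

t0 = [0x95, 0x6d, 0xe4, 0x50, 0xa3, 0x54, 0xc5, 0xbe]
t1 = [0x95, 0xc5, 0x54, 0xa3, 0x50, 0x54, 0x6d, 0x95]
t2 = [0x95, 0x95, 0x6d, 0xc5, 0xe4, 0x54, 0x50, 0xa3]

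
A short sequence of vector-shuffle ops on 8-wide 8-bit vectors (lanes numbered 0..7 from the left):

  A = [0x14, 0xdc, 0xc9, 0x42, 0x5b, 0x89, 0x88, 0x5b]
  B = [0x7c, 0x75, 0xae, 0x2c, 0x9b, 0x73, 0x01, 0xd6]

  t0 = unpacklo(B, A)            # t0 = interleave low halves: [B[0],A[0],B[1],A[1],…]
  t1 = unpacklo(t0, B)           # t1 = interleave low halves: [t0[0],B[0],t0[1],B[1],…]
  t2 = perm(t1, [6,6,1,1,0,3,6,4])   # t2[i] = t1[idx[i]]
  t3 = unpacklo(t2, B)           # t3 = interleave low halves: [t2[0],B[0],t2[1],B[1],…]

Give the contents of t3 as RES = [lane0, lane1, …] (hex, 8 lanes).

t0 = [0x7c, 0x14, 0x75, 0xdc, 0xae, 0xc9, 0x2c, 0x42]
t1 = [0x7c, 0x7c, 0x14, 0x75, 0x75, 0xae, 0xdc, 0x2c]
t2 = [0xdc, 0xdc, 0x7c, 0x7c, 0x7c, 0x75, 0xdc, 0x75]
t3 = [0xdc, 0x7c, 0xdc, 0x75, 0x7c, 0xae, 0x7c, 0x2c]

RES = [ 0xdc  0x7c  0xdc  0x75  0x7c  0xae  0x7c  0x2c ]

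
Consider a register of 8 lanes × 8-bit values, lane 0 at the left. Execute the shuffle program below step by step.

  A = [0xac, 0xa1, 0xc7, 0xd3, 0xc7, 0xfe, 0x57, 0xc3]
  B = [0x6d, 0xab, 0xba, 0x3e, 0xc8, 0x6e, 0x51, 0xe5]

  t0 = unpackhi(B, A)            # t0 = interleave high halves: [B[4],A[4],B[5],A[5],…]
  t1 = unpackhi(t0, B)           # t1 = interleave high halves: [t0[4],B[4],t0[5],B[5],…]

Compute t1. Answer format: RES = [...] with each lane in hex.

  t0: c8 c7 6e fe 51 57 e5 c3
  t1: 51 c8 57 6e e5 51 c3 e5

RES = [ 0x51  0xc8  0x57  0x6e  0xe5  0x51  0xc3  0xe5 ]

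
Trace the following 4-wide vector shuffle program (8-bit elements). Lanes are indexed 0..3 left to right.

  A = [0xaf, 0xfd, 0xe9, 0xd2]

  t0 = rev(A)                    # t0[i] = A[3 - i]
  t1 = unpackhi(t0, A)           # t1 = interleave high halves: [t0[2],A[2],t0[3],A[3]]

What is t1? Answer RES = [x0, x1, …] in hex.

  t0: d2 e9 fd af
  t1: fd e9 af d2

RES = [0xfd, 0xe9, 0xaf, 0xd2]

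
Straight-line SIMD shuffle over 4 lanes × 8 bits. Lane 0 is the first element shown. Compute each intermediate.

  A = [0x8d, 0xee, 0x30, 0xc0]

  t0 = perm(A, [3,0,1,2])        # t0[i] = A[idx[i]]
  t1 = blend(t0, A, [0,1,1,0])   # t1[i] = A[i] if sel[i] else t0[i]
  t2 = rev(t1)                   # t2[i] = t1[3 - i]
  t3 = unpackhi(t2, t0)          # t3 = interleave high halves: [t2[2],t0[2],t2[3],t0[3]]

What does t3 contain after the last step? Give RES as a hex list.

RES = [0xee, 0xee, 0xc0, 0x30]

→ t0 |c0|8d|ee|30|
→ t1 |c0|ee|30|30|
→ t2 |30|30|ee|c0|
→ t3 |ee|ee|c0|30|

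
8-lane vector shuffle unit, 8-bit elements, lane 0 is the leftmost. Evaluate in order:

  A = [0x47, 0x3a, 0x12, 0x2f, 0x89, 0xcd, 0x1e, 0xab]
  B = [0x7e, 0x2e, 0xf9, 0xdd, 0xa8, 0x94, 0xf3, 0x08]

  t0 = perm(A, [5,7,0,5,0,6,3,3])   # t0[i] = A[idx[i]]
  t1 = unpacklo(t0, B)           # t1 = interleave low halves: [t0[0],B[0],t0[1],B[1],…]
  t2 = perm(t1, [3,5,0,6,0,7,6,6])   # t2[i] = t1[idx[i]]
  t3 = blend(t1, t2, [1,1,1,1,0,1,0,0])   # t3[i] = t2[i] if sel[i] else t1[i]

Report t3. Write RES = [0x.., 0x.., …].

→ t0 |cd|ab|47|cd|47|1e|2f|2f|
→ t1 |cd|7e|ab|2e|47|f9|cd|dd|
→ t2 |2e|f9|cd|cd|cd|dd|cd|cd|
→ t3 |2e|f9|cd|cd|47|dd|cd|dd|

RES = [0x2e, 0xf9, 0xcd, 0xcd, 0x47, 0xdd, 0xcd, 0xdd]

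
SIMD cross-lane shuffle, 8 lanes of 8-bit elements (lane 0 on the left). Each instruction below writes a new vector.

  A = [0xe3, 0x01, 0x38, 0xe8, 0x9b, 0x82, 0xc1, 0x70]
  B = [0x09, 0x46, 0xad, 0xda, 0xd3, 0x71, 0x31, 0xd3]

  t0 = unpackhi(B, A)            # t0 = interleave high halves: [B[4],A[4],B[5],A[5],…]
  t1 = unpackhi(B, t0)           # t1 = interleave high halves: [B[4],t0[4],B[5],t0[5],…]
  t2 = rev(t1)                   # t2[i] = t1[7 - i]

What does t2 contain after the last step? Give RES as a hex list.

RES = [ 0x70  0xd3  0xd3  0x31  0xc1  0x71  0x31  0xd3 ]

t0 = [0xd3, 0x9b, 0x71, 0x82, 0x31, 0xc1, 0xd3, 0x70]
t1 = [0xd3, 0x31, 0x71, 0xc1, 0x31, 0xd3, 0xd3, 0x70]
t2 = [0x70, 0xd3, 0xd3, 0x31, 0xc1, 0x71, 0x31, 0xd3]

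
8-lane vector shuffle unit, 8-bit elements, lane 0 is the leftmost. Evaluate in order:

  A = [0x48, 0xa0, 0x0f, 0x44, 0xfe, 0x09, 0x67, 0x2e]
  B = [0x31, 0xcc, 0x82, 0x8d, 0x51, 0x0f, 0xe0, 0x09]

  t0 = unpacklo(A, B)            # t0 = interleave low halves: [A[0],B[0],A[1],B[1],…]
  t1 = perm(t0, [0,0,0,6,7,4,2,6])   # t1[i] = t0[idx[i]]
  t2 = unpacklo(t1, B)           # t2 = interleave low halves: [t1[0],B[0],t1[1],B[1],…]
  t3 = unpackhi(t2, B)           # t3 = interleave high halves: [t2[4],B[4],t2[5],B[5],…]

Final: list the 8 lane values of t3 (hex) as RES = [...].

RES = [0x48, 0x51, 0x82, 0x0f, 0x44, 0xe0, 0x8d, 0x09]

→ t0 |48|31|a0|cc|0f|82|44|8d|
→ t1 |48|48|48|44|8d|0f|a0|44|
→ t2 |48|31|48|cc|48|82|44|8d|
→ t3 |48|51|82|0f|44|e0|8d|09|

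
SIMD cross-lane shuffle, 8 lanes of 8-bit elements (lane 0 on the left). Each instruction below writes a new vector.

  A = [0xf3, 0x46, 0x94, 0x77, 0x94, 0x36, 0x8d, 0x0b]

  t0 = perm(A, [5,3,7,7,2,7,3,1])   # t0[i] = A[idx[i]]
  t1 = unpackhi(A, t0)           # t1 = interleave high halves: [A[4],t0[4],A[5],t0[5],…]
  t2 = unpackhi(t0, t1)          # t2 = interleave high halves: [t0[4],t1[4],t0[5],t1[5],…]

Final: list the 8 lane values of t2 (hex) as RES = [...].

RES = [0x94, 0x8d, 0x0b, 0x77, 0x77, 0x0b, 0x46, 0x46]

t0 = [0x36, 0x77, 0x0b, 0x0b, 0x94, 0x0b, 0x77, 0x46]
t1 = [0x94, 0x94, 0x36, 0x0b, 0x8d, 0x77, 0x0b, 0x46]
t2 = [0x94, 0x8d, 0x0b, 0x77, 0x77, 0x0b, 0x46, 0x46]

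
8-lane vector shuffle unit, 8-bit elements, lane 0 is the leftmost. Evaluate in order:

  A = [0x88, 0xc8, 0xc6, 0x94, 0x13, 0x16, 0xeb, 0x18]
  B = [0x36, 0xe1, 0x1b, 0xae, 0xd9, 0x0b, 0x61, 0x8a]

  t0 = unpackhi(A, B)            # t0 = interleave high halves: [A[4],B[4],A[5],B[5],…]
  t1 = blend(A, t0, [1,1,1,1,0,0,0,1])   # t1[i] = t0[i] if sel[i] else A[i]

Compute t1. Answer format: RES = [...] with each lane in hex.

RES = [ 0x13  0xd9  0x16  0x0b  0x13  0x16  0xeb  0x8a ]

  t0: 13 d9 16 0b eb 61 18 8a
  t1: 13 d9 16 0b 13 16 eb 8a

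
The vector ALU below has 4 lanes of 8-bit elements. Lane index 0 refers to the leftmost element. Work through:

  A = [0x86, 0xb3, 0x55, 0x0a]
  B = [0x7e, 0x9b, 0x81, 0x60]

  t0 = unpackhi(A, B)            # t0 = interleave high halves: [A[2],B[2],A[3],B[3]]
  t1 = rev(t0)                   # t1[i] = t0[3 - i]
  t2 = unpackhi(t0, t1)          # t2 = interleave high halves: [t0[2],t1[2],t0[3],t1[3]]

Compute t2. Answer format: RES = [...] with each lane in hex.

RES = [0x0a, 0x81, 0x60, 0x55]

→ t0 |55|81|0a|60|
→ t1 |60|0a|81|55|
→ t2 |0a|81|60|55|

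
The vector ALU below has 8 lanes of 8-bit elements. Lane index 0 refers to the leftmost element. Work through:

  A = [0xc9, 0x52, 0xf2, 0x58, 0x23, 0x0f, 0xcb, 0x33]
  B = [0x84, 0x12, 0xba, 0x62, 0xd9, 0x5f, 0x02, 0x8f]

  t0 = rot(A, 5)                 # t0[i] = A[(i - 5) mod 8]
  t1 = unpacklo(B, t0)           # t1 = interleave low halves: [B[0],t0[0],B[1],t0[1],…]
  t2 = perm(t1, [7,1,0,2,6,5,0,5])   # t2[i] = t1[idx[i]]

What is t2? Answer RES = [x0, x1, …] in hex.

t0 = [0x58, 0x23, 0x0f, 0xcb, 0x33, 0xc9, 0x52, 0xf2]
t1 = [0x84, 0x58, 0x12, 0x23, 0xba, 0x0f, 0x62, 0xcb]
t2 = [0xcb, 0x58, 0x84, 0x12, 0x62, 0x0f, 0x84, 0x0f]

RES = [ 0xcb  0x58  0x84  0x12  0x62  0x0f  0x84  0x0f ]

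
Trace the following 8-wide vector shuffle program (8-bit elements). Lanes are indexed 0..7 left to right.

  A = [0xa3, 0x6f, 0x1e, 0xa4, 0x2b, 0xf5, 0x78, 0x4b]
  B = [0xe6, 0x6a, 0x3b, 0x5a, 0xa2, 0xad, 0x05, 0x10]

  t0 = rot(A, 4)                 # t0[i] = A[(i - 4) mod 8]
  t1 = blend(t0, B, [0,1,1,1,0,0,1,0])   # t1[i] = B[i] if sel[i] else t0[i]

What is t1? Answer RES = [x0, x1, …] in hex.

RES = [ 0x2b  0x6a  0x3b  0x5a  0xa3  0x6f  0x05  0xa4 ]

t0 = [0x2b, 0xf5, 0x78, 0x4b, 0xa3, 0x6f, 0x1e, 0xa4]
t1 = [0x2b, 0x6a, 0x3b, 0x5a, 0xa3, 0x6f, 0x05, 0xa4]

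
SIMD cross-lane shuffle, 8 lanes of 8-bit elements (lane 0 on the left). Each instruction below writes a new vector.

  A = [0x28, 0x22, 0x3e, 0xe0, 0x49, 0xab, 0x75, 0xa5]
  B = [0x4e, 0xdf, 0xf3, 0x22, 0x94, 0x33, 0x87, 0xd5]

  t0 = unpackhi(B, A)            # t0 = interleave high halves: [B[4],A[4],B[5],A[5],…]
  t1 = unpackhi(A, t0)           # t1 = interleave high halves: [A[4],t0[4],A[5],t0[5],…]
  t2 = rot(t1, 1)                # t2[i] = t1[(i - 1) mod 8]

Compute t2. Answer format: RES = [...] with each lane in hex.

RES = [0xa5, 0x49, 0x87, 0xab, 0x75, 0x75, 0xd5, 0xa5]

  t0: 94 49 33 ab 87 75 d5 a5
  t1: 49 87 ab 75 75 d5 a5 a5
  t2: a5 49 87 ab 75 75 d5 a5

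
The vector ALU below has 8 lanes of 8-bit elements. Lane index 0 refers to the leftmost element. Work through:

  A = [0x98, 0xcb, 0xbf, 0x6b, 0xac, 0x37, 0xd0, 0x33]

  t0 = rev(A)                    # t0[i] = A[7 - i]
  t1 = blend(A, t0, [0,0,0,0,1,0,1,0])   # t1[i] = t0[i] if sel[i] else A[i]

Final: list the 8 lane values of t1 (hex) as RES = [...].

RES = [0x98, 0xcb, 0xbf, 0x6b, 0x6b, 0x37, 0xcb, 0x33]

t0 = [0x33, 0xd0, 0x37, 0xac, 0x6b, 0xbf, 0xcb, 0x98]
t1 = [0x98, 0xcb, 0xbf, 0x6b, 0x6b, 0x37, 0xcb, 0x33]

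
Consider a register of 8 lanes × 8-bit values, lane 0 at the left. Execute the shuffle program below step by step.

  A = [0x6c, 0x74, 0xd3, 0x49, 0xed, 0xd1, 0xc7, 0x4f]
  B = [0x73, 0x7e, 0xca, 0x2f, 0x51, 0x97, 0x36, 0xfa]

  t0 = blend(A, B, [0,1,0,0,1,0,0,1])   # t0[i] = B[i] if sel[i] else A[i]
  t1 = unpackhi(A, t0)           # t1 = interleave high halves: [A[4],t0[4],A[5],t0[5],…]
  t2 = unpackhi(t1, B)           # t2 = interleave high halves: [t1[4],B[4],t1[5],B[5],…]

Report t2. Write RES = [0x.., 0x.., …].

→ t0 |6c|7e|d3|49|51|d1|c7|fa|
→ t1 |ed|51|d1|d1|c7|c7|4f|fa|
→ t2 |c7|51|c7|97|4f|36|fa|fa|

RES = [ 0xc7  0x51  0xc7  0x97  0x4f  0x36  0xfa  0xfa ]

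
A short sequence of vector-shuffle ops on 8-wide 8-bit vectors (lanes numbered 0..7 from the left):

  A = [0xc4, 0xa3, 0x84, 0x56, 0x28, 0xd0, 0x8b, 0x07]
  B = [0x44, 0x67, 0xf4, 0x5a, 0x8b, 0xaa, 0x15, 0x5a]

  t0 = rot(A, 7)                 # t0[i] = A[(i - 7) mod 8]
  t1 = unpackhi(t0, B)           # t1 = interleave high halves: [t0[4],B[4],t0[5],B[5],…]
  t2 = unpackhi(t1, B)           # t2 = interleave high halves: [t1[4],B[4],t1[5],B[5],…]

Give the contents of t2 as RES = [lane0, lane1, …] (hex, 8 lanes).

RES = [ 0x07  0x8b  0x15  0xaa  0xc4  0x15  0x5a  0x5a ]

→ t0 |a3|84|56|28|d0|8b|07|c4|
→ t1 |d0|8b|8b|aa|07|15|c4|5a|
→ t2 |07|8b|15|aa|c4|15|5a|5a|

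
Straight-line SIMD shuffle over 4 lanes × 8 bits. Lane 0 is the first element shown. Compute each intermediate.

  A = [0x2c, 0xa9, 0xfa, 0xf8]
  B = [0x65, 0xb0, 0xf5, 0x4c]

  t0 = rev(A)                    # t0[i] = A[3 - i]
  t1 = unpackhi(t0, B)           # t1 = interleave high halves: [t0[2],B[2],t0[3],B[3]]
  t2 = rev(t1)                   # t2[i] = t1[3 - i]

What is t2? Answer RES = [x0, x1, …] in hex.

  t0: f8 fa a9 2c
  t1: a9 f5 2c 4c
  t2: 4c 2c f5 a9

RES = [0x4c, 0x2c, 0xf5, 0xa9]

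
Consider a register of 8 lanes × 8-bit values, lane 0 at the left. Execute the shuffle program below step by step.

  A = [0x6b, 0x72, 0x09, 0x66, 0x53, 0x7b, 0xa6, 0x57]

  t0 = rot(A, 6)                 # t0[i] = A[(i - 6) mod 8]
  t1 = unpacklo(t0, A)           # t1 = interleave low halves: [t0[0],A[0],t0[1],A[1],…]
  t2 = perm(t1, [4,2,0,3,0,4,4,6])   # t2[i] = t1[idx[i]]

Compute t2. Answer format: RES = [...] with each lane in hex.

t0 = [0x09, 0x66, 0x53, 0x7b, 0xa6, 0x57, 0x6b, 0x72]
t1 = [0x09, 0x6b, 0x66, 0x72, 0x53, 0x09, 0x7b, 0x66]
t2 = [0x53, 0x66, 0x09, 0x72, 0x09, 0x53, 0x53, 0x7b]

RES = [0x53, 0x66, 0x09, 0x72, 0x09, 0x53, 0x53, 0x7b]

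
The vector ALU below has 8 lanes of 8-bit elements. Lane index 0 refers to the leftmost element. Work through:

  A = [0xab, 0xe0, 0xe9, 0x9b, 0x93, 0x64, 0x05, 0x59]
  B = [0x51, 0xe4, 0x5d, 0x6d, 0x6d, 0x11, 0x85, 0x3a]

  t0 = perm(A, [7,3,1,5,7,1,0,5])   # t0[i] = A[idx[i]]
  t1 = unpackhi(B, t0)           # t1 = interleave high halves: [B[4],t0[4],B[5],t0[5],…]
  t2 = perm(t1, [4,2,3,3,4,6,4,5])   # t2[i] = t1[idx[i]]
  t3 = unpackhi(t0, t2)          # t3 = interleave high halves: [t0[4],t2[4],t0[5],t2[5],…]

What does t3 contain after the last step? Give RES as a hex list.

  t0: 59 9b e0 64 59 e0 ab 64
  t1: 6d 59 11 e0 85 ab 3a 64
  t2: 85 11 e0 e0 85 3a 85 ab
  t3: 59 85 e0 3a ab 85 64 ab

RES = [ 0x59  0x85  0xe0  0x3a  0xab  0x85  0x64  0xab ]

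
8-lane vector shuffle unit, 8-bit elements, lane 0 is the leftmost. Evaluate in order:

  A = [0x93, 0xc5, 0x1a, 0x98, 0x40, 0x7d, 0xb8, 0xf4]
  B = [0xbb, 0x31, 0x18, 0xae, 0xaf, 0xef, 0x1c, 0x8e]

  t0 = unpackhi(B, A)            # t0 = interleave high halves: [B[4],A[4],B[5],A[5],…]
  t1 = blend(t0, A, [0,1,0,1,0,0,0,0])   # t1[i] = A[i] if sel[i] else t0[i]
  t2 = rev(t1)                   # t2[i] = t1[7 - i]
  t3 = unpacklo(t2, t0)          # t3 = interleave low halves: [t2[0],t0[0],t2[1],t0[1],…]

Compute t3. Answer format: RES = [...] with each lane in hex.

RES = [0xf4, 0xaf, 0x8e, 0x40, 0xb8, 0xef, 0x1c, 0x7d]

  t0: af 40 ef 7d 1c b8 8e f4
  t1: af c5 ef 98 1c b8 8e f4
  t2: f4 8e b8 1c 98 ef c5 af
  t3: f4 af 8e 40 b8 ef 1c 7d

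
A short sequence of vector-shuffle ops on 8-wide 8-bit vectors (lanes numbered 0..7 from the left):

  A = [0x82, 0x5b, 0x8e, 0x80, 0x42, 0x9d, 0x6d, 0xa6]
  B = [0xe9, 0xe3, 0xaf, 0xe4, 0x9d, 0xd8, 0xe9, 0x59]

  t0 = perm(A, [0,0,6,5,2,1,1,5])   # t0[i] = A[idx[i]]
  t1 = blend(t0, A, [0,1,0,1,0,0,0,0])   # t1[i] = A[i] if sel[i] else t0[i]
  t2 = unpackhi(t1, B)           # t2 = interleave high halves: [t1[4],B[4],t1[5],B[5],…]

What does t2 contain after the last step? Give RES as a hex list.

→ t0 |82|82|6d|9d|8e|5b|5b|9d|
→ t1 |82|5b|6d|80|8e|5b|5b|9d|
→ t2 |8e|9d|5b|d8|5b|e9|9d|59|

RES = [ 0x8e  0x9d  0x5b  0xd8  0x5b  0xe9  0x9d  0x59 ]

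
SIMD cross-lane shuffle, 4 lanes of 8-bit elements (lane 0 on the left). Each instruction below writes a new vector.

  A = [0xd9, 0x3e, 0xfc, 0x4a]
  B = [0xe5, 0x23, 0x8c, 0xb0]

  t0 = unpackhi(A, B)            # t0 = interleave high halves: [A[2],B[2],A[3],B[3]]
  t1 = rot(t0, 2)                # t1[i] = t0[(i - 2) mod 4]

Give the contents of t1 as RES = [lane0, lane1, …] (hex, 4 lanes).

RES = [ 0x4a  0xb0  0xfc  0x8c ]

t0 = [0xfc, 0x8c, 0x4a, 0xb0]
t1 = [0x4a, 0xb0, 0xfc, 0x8c]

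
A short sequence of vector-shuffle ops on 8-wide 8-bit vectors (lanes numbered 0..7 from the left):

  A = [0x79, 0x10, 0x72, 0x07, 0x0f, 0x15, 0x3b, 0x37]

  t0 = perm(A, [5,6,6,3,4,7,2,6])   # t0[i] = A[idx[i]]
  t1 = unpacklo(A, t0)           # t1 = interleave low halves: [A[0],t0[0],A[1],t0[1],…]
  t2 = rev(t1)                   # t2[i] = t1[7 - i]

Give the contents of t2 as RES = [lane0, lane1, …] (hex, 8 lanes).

→ t0 |15|3b|3b|07|0f|37|72|3b|
→ t1 |79|15|10|3b|72|3b|07|07|
→ t2 |07|07|3b|72|3b|10|15|79|

RES = [0x07, 0x07, 0x3b, 0x72, 0x3b, 0x10, 0x15, 0x79]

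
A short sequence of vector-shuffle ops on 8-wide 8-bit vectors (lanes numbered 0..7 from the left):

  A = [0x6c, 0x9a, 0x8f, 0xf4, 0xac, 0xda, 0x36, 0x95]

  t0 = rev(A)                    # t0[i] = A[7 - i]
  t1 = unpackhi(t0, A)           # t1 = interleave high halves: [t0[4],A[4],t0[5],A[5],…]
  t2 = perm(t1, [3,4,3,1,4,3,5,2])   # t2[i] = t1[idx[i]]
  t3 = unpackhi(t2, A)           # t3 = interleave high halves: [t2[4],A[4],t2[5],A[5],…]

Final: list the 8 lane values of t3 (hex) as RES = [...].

RES = [ 0x9a  0xac  0xda  0xda  0x36  0x36  0x8f  0x95 ]

  t0: 95 36 da ac f4 8f 9a 6c
  t1: f4 ac 8f da 9a 36 6c 95
  t2: da 9a da ac 9a da 36 8f
  t3: 9a ac da da 36 36 8f 95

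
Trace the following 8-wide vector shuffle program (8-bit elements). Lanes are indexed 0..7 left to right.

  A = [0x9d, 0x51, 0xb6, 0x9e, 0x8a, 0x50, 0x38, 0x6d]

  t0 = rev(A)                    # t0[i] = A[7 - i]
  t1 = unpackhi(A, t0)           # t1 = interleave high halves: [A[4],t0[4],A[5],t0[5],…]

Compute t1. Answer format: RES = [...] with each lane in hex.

→ t0 |6d|38|50|8a|9e|b6|51|9d|
→ t1 |8a|9e|50|b6|38|51|6d|9d|

RES = [ 0x8a  0x9e  0x50  0xb6  0x38  0x51  0x6d  0x9d ]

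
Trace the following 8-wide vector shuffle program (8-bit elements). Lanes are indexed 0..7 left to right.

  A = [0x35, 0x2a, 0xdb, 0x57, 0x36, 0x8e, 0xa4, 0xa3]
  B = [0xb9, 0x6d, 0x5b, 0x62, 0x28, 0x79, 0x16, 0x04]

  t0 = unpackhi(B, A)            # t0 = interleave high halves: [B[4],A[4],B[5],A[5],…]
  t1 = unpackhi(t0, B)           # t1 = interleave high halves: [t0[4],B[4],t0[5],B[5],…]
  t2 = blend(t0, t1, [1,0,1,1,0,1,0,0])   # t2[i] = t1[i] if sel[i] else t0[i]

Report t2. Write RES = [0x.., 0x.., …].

  t0: 28 36 79 8e 16 a4 04 a3
  t1: 16 28 a4 79 04 16 a3 04
  t2: 16 36 a4 79 16 16 04 a3

RES = [ 0x16  0x36  0xa4  0x79  0x16  0x16  0x04  0xa3 ]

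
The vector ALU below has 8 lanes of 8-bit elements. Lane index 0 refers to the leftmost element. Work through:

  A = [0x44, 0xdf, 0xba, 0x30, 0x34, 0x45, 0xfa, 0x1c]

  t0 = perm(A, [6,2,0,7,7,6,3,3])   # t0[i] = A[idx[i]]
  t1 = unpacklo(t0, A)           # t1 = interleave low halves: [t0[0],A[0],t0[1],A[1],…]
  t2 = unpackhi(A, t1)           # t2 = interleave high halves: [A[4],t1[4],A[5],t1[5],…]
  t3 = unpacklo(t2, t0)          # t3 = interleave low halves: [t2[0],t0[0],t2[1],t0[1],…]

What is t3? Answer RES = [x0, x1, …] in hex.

RES = [ 0x34  0xfa  0x44  0xba  0x45  0x44  0xba  0x1c ]

  t0: fa ba 44 1c 1c fa 30 30
  t1: fa 44 ba df 44 ba 1c 30
  t2: 34 44 45 ba fa 1c 1c 30
  t3: 34 fa 44 ba 45 44 ba 1c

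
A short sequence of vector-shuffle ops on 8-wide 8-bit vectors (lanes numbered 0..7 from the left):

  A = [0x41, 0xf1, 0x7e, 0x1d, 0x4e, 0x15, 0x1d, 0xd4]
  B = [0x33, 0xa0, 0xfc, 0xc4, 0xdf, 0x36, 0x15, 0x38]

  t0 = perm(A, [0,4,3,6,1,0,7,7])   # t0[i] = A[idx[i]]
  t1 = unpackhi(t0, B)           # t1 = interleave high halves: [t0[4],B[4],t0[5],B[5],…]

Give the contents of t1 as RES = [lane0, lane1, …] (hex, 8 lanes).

RES = [0xf1, 0xdf, 0x41, 0x36, 0xd4, 0x15, 0xd4, 0x38]

t0 = [0x41, 0x4e, 0x1d, 0x1d, 0xf1, 0x41, 0xd4, 0xd4]
t1 = [0xf1, 0xdf, 0x41, 0x36, 0xd4, 0x15, 0xd4, 0x38]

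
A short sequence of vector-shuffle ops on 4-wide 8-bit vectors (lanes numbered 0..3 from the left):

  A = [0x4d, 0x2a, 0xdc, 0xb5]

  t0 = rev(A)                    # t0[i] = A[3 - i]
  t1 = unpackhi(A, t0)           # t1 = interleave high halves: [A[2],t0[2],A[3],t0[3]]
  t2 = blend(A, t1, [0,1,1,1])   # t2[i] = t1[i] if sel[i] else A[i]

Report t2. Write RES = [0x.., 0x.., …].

t0 = [0xb5, 0xdc, 0x2a, 0x4d]
t1 = [0xdc, 0x2a, 0xb5, 0x4d]
t2 = [0x4d, 0x2a, 0xb5, 0x4d]

RES = [0x4d, 0x2a, 0xb5, 0x4d]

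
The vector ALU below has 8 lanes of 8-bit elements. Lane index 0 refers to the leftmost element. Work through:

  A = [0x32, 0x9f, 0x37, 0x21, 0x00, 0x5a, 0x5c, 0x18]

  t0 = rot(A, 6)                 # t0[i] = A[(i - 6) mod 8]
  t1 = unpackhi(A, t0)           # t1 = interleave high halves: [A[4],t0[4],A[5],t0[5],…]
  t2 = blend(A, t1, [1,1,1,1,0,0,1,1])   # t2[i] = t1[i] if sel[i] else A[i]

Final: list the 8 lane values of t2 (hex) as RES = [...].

→ t0 |37|21|00|5a|5c|18|32|9f|
→ t1 |00|5c|5a|18|5c|32|18|9f|
→ t2 |00|5c|5a|18|00|5a|18|9f|

RES = [0x00, 0x5c, 0x5a, 0x18, 0x00, 0x5a, 0x18, 0x9f]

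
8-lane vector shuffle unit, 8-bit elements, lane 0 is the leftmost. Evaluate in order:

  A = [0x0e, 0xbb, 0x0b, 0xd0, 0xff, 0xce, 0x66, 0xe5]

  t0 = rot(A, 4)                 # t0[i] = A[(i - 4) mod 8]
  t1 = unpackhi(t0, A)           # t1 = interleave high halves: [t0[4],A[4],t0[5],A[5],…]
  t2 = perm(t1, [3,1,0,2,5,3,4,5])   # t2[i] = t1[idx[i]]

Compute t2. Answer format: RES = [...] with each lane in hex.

t0 = [0xff, 0xce, 0x66, 0xe5, 0x0e, 0xbb, 0x0b, 0xd0]
t1 = [0x0e, 0xff, 0xbb, 0xce, 0x0b, 0x66, 0xd0, 0xe5]
t2 = [0xce, 0xff, 0x0e, 0xbb, 0x66, 0xce, 0x0b, 0x66]

RES = [0xce, 0xff, 0x0e, 0xbb, 0x66, 0xce, 0x0b, 0x66]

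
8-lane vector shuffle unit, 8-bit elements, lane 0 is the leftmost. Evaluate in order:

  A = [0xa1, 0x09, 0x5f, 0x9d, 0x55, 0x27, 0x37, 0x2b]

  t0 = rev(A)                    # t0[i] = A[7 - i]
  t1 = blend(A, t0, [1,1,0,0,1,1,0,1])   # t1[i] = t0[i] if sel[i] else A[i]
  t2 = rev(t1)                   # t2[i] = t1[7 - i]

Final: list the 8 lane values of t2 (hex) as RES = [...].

RES = [0xa1, 0x37, 0x5f, 0x9d, 0x9d, 0x5f, 0x37, 0x2b]

  t0: 2b 37 27 55 9d 5f 09 a1
  t1: 2b 37 5f 9d 9d 5f 37 a1
  t2: a1 37 5f 9d 9d 5f 37 2b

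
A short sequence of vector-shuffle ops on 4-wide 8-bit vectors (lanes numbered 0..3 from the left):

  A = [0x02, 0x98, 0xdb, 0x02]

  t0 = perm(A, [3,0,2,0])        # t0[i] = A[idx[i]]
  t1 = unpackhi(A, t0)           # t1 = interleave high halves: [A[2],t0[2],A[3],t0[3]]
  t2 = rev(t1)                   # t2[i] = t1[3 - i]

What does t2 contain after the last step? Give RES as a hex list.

RES = [0x02, 0x02, 0xdb, 0xdb]

  t0: 02 02 db 02
  t1: db db 02 02
  t2: 02 02 db db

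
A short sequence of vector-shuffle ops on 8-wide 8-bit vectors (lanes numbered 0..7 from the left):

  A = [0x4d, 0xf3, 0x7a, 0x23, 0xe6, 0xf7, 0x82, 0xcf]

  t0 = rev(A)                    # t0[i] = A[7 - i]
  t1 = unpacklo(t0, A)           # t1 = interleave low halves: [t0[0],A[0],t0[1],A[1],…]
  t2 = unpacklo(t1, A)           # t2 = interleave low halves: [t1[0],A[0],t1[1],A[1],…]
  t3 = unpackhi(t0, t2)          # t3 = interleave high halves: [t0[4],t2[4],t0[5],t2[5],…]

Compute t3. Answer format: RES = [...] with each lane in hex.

  t0: cf 82 f7 e6 23 7a f3 4d
  t1: cf 4d 82 f3 f7 7a e6 23
  t2: cf 4d 4d f3 82 7a f3 23
  t3: 23 82 7a 7a f3 f3 4d 23

RES = [ 0x23  0x82  0x7a  0x7a  0xf3  0xf3  0x4d  0x23 ]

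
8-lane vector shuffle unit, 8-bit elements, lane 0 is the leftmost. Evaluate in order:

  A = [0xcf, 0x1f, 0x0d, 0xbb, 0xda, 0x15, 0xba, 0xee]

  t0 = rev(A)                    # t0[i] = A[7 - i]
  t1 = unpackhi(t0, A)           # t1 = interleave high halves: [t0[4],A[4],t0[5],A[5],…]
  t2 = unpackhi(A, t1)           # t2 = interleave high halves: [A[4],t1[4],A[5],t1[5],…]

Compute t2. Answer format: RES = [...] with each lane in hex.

RES = [ 0xda  0x1f  0x15  0xba  0xba  0xcf  0xee  0xee ]

→ t0 |ee|ba|15|da|bb|0d|1f|cf|
→ t1 |bb|da|0d|15|1f|ba|cf|ee|
→ t2 |da|1f|15|ba|ba|cf|ee|ee|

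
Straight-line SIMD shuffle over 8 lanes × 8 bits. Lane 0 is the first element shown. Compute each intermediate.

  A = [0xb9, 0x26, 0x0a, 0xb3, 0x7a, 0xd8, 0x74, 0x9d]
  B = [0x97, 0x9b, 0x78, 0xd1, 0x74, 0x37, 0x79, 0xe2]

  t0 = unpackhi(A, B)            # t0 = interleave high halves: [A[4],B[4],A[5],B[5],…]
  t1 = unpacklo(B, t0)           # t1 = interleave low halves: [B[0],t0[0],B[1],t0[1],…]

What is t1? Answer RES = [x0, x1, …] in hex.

RES = [ 0x97  0x7a  0x9b  0x74  0x78  0xd8  0xd1  0x37 ]

  t0: 7a 74 d8 37 74 79 9d e2
  t1: 97 7a 9b 74 78 d8 d1 37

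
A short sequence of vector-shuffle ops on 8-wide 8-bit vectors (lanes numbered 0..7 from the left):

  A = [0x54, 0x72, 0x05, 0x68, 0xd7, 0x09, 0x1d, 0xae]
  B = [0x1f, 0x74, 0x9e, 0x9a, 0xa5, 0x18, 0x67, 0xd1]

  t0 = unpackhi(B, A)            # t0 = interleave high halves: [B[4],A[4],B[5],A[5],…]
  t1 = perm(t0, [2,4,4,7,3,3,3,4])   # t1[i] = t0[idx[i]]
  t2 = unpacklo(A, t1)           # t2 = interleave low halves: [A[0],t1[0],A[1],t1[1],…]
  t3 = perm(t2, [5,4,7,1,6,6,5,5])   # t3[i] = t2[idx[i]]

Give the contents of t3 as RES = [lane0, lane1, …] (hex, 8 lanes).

RES = [0x67, 0x05, 0xae, 0x18, 0x68, 0x68, 0x67, 0x67]

→ t0 |a5|d7|18|09|67|1d|d1|ae|
→ t1 |18|67|67|ae|09|09|09|67|
→ t2 |54|18|72|67|05|67|68|ae|
→ t3 |67|05|ae|18|68|68|67|67|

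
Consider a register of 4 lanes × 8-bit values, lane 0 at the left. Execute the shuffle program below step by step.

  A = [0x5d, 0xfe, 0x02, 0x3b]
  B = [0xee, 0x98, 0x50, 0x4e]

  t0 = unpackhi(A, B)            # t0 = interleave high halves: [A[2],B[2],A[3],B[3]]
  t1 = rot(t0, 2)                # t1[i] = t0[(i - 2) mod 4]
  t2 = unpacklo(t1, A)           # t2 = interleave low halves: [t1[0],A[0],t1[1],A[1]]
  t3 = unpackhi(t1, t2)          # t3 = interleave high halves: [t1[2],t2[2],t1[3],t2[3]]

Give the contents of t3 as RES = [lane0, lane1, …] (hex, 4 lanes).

→ t0 |02|50|3b|4e|
→ t1 |3b|4e|02|50|
→ t2 |3b|5d|4e|fe|
→ t3 |02|4e|50|fe|

RES = [ 0x02  0x4e  0x50  0xfe ]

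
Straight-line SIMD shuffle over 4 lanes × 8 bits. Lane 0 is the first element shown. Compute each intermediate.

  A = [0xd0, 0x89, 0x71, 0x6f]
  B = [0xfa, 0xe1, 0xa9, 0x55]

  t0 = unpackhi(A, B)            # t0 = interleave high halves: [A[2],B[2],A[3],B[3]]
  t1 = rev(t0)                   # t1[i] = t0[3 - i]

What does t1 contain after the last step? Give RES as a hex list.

RES = [0x55, 0x6f, 0xa9, 0x71]

→ t0 |71|a9|6f|55|
→ t1 |55|6f|a9|71|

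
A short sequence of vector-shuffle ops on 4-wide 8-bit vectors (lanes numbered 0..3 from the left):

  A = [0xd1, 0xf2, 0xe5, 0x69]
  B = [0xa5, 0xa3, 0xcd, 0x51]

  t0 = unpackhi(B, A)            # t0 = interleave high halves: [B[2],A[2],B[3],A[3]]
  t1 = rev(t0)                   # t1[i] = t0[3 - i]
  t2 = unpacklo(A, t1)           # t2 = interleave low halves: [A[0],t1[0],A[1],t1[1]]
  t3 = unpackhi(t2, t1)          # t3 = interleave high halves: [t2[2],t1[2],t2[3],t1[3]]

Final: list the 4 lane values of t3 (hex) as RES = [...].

  t0: cd e5 51 69
  t1: 69 51 e5 cd
  t2: d1 69 f2 51
  t3: f2 e5 51 cd

RES = [0xf2, 0xe5, 0x51, 0xcd]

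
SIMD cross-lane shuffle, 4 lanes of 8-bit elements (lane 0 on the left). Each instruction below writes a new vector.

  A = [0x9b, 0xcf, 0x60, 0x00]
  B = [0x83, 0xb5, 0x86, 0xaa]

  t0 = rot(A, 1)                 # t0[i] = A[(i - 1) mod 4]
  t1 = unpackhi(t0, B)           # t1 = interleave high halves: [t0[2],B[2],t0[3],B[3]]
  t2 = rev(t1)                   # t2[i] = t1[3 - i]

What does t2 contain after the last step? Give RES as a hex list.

RES = [ 0xaa  0x60  0x86  0xcf ]

→ t0 |00|9b|cf|60|
→ t1 |cf|86|60|aa|
→ t2 |aa|60|86|cf|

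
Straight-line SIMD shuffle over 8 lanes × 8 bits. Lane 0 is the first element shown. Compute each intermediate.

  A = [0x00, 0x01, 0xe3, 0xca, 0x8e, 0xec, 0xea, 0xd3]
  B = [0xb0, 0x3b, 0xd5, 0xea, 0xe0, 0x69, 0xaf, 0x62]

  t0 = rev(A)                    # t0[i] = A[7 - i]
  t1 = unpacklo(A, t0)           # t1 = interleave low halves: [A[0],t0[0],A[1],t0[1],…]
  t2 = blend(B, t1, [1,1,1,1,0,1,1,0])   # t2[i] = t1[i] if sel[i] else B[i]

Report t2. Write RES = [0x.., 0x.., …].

RES = [0x00, 0xd3, 0x01, 0xea, 0xe0, 0xec, 0xca, 0x62]

→ t0 |d3|ea|ec|8e|ca|e3|01|00|
→ t1 |00|d3|01|ea|e3|ec|ca|8e|
→ t2 |00|d3|01|ea|e0|ec|ca|62|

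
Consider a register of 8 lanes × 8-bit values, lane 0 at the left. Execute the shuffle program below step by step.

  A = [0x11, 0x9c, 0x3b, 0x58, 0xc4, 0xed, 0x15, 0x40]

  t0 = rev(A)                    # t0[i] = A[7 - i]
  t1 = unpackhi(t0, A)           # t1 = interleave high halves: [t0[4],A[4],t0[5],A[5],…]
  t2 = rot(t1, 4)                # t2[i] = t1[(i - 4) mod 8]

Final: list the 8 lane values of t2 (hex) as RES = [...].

→ t0 |40|15|ed|c4|58|3b|9c|11|
→ t1 |58|c4|3b|ed|9c|15|11|40|
→ t2 |9c|15|11|40|58|c4|3b|ed|

RES = [ 0x9c  0x15  0x11  0x40  0x58  0xc4  0x3b  0xed ]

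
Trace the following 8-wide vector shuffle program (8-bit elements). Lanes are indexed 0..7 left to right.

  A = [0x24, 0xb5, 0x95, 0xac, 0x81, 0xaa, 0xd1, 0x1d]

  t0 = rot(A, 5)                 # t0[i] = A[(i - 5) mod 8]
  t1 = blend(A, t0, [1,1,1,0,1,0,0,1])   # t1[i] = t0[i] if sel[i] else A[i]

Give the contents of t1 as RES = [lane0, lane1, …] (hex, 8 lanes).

RES = [0xac, 0x81, 0xaa, 0xac, 0x1d, 0xaa, 0xd1, 0x95]

  t0: ac 81 aa d1 1d 24 b5 95
  t1: ac 81 aa ac 1d aa d1 95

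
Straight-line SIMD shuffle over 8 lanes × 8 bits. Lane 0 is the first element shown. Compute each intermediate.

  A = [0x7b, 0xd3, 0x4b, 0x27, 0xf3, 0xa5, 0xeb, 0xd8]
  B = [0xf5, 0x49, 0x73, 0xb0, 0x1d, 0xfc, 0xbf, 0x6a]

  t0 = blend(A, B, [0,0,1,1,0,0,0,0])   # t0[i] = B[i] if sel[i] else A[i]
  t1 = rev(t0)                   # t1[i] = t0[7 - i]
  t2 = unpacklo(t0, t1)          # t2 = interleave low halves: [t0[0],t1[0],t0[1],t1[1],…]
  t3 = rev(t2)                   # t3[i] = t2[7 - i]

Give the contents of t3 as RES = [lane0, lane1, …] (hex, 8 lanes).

RES = [0xf3, 0xb0, 0xa5, 0x73, 0xeb, 0xd3, 0xd8, 0x7b]

→ t0 |7b|d3|73|b0|f3|a5|eb|d8|
→ t1 |d8|eb|a5|f3|b0|73|d3|7b|
→ t2 |7b|d8|d3|eb|73|a5|b0|f3|
→ t3 |f3|b0|a5|73|eb|d3|d8|7b|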